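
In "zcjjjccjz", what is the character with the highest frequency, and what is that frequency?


Input: 'zcjjjccjz'
Operation: tally each character
Counts: 'c':3, 'j':4, 'z':2
Maximum: 'j' appears 4 times


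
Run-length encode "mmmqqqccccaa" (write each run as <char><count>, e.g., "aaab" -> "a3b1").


Input: 'mmmqqqccccaa'
Operation: identify consecutive runs
Runs: 'mmm' -> m3, 'qqq' -> q3, 'cccc' -> c4, 'aa' -> a2
Encoded: m3q3c4a2


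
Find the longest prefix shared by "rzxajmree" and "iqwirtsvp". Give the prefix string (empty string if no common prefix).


String 1: 'rzxajmree'
String 2: 'iqwirtsvp'
Compare position by position:
pos 0: 'r' vs 'i' differ -> stop
Longest common prefix: "" (length 0)


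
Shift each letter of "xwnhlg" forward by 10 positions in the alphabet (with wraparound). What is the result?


Input: 'xwnhlg', shift = 10
Operation: for each letter, (position + 10) mod 26
Mapping: 'x'(23+10=33, 33 mod 26=7)->'h', 'w'(22+10=32, 32 mod 26=6)->'g', 'n'(13+10=23)->'x', 'h'(7+10=17)->'r', 'l'(11+10=21)->'v', 'g'(6+10=16)->'q'
Result: hgxrvq


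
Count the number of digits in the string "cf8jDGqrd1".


Input string: 'cf8jDGqrd1'
Operation: count digit characters (0-9)
Scan: 'c', 'f', '8'(digit), 'j', 'D', 'G', 'q', 'r', 'd', '1'(digit)
Digits found: 2
Result: 2


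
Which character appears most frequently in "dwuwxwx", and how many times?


Input: 'dwuwxwx'
Operation: tally each character
Counts: 'd':1, 'u':1, 'w':3, 'x':2
Maximum: 'w' appears 3 times


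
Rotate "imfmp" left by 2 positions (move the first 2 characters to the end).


Input: 'imfmp', shift = 2
Operation: split at index 2 and swap parts
Front part s[0:2] = 'im'
Back part s[2:] = 'fmp'
Rotated = back + front = 'fmp' + 'im'
Result: fmpim


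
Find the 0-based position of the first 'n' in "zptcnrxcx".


Input string: 'zptcnrxcx'
Target: 'n'
Scanning left to right: s[0]='z', s[1]='p', s[2]='t', s[3]='c', s[4]='n'
First match at index: 4


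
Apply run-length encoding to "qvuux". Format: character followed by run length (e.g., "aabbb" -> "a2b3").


Input: 'qvuux'
Operation: identify consecutive runs
Runs: 'q' -> q1, 'v' -> v1, 'uu' -> u2, 'x' -> x1
Encoded: q1v1u2x1


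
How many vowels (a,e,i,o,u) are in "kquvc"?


Input string: 'kquvc'
Operation: count vowels (a, e, i, o, u)
Scan: s[0]='k', s[1]='q', s[2]='u' (vowel), s[3]='v', s[4]='c'
Vowels found: 1
Result: 1


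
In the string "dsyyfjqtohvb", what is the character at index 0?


Input string: 'dsyyfjqtohvb'
Operation: get character at index 0
Index mapping: s[0]='d'
Result: 'd'


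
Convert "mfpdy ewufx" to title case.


Input string: 'mfpdy ewufx'
Operation: capitalize first letter of each word
Word transformations: 'mfpdy'->'Mfpdy', 'ewufx'->'Ewufx'
Result: Mfpdy Ewufx


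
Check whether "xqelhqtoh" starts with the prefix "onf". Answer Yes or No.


Input string: 'xqelhqtoh'
Prefix to check: 'onf'
First 3 characters of input: 'xqe'
Match: False
Result: No


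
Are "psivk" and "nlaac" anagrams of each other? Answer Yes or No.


String 1: 'psivk' -> sorted: 'ikpsv'
String 2: 'nlaac' -> sorted: 'aacln'
Compare sorted forms: 'ikpsv' != 'aacln'
Anagram: No


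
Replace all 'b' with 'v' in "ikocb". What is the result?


Input string: 'ikocb'
Operation: replace 'b' with 'v'
Positions of 'b': 4
After replacement: ikocv


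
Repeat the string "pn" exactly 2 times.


Input string: 'pn'
Operation: repeat 2 times
Concatenation: 'pn' + 'pn'
Result: pnpn


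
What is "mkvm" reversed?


Input string: 'mkvm'
Operation: reverse character order
Original order: 'm' -> 'k' -> 'v' -> 'm'
Reversed order: 'm' -> 'v' -> 'k' -> 'm'
Result: mvkm


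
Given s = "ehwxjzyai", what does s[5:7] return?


Input string: 'ehwxjzyai'
Operation: slice [5:7]
Extract characters: s[5]='z', s[6]='y'
Result: zy


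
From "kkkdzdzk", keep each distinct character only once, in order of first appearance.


Input: 'kkkdzdzk'
Operation: keep first occurrence of each character
Scan: s[0]='k' new -> keep; s[1]='k' seen -> skip; s[2]='k' seen -> skip; s[3]='d' new -> keep; s[4]='z' new -> keep; s[5]='d' seen -> skip; s[6]='z' seen -> skip; s[7]='k' seen -> skip
Result: kdz


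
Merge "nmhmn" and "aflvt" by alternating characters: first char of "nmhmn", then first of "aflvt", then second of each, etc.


String 1: 'nmhmn'
String 2: 'aflvt'
Operation: alternate characters
Pairs: 'n'+'a', 'm'+'f', 'h'+'l', 'm'+'v', 'n'+'t'
Result: namfhlmvnt


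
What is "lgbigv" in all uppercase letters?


Input string: 'lgbigv'
Operation: convert each letter to uppercase
Mapping: 'l'->'L', 'g'->'G', 'b'->'B', 'i'->'I', 'g'->'G', 'v'->'V'
Result: LGBIGV


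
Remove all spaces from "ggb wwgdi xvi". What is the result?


Input string: 'ggb wwgdi xvi'
Operation: remove all spaces
Words: 'ggb', 'wwgdi', 'xvi'
Join without spaces: ggbwwgdixvi


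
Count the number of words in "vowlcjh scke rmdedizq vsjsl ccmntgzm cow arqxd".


Input string: 'vowlcjh scke rmdedizq vsjsl ccmntgzm cow arqxd'
Operation: split by spaces
Words found: 'vowlcjh', 'scke', 'rmdedizq', 'vsjsl', 'ccmntgzm', 'cow', 'arqxd'
Word count: 7


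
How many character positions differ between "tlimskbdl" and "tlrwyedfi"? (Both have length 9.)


String 1: 'tlimskbdl'
String 2: 'tlrwyedfi'
Compare each position: pos 0: 't'=='t', pos 1: 'l'=='l', pos 2: 'i'!='r', pos 3: 'm'!='w', pos 4: 's'!='y', pos 5: 'k'!='e', pos 6: 'b'!='d', pos 7: 'd'!='f', pos 8: 'l'!='i'
Differing positions: 7
Hamming distance: 7


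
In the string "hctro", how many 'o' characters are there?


Input string: 'hctro'
Target character: 'o'
Scan each position: s[4]='o'
Matches found at indices: 4
Total: 1


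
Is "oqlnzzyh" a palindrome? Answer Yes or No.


Input string: 'oqlnzzyh'
Reversed: 'hyzznlqo'
Compare pairs: s[0]='o' vs s[7]='h' (mismatch), s[1]='q' vs s[6]='y' (mismatch), s[2]='l' vs s[5]='z' (mismatch), s[3]='n' vs s[4]='z' (mismatch)
Palindrome: No


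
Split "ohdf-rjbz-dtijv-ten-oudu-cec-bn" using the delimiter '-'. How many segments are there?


Input string: 'ohdf-rjbz-dtijv-ten-oudu-cec-bn'
Delimiter: '-'
Split result: 'ohdf', 'rjbz', 'dtijv', 'ten', 'oudu', 'cec', 'bn'
Number of parts: 7


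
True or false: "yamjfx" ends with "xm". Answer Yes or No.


Input string: 'yamjfx'
Suffix to check: 'xm'
Last 2 characters of input: 'fx'
Match: False
Result: No


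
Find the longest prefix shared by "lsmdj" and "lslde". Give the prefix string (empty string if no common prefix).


String 1: 'lsmdj'
String 2: 'lslde'
Compare position by position:
pos 0: 'l' vs 'l' match
pos 1: 's' vs 's' match
pos 2: 'm' vs 'l' differ -> stop
Longest common prefix: "ls" (length 2)


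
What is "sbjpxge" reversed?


Input string: 'sbjpxge'
Operation: reverse character order
Original order: 's' -> 'b' -> 'j' -> 'p' -> 'x' -> 'g' -> 'e'
Reversed order: 'e' -> 'g' -> 'x' -> 'p' -> 'j' -> 'b' -> 's'
Result: egxpjbs


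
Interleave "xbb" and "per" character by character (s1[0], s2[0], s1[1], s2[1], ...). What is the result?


String 1: 'xbb'
String 2: 'per'
Operation: alternate characters
Pairs: 'x'+'p', 'b'+'e', 'b'+'r'
Result: xpbebr


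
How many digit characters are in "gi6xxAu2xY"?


Input string: 'gi6xxAu2xY'
Operation: count digit characters (0-9)
Scan: 'g', 'i', '6'(digit), 'x', 'x', 'A', 'u', '2'(digit), 'x', 'Y'
Digits found: 2
Result: 2


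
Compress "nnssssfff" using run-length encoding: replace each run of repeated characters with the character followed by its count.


Input: 'nnssssfff'
Operation: identify consecutive runs
Runs: 'nn' -> n2, 'ssss' -> s4, 'fff' -> f3
Encoded: n2s4f3


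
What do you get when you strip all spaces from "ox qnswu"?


Input string: 'ox qnswu'
Operation: remove all spaces
Words: 'ox', 'qnswu'
Join without spaces: oxqnswu


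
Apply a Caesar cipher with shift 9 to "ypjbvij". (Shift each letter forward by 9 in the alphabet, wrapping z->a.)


Input: 'ypjbvij', shift = 9
Operation: for each letter, (position + 9) mod 26
Mapping: 'y'(24+9=33, 33 mod 26=7)->'h', 'p'(15+9=24)->'y', 'j'(9+9=18)->'s', 'b'(1+9=10)->'k', 'v'(21+9=30, 30 mod 26=4)->'e', 'i'(8+9=17)->'r', 'j'(9+9=18)->'s'
Result: hyskers


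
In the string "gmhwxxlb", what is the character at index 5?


Input string: 'gmhwxxlb'
Operation: get character at index 5
Index mapping: s[0]='g', s[1]='m', s[2]='h', s[3]='w', s[4]='x', s[5]='x'
Result: 'x'


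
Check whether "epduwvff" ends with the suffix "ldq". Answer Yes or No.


Input string: 'epduwvff'
Suffix to check: 'ldq'
Last 3 characters of input: 'vff'
Match: False
Result: No


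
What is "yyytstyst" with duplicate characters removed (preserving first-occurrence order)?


Input: 'yyytstyst'
Operation: keep first occurrence of each character
Scan: s[0]='y' new -> keep; s[1]='y' seen -> skip; s[2]='y' seen -> skip; s[3]='t' new -> keep; s[4]='s' new -> keep; s[5]='t' seen -> skip; s[6]='y' seen -> skip; s[7]='s' seen -> skip; s[8]='t' seen -> skip
Result: yts


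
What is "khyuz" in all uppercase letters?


Input string: 'khyuz'
Operation: convert each letter to uppercase
Mapping: 'k'->'K', 'h'->'H', 'y'->'Y', 'u'->'U', 'z'->'Z'
Result: KHYUZ


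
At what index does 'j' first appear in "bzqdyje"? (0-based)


Input string: 'bzqdyje'
Target: 'j'
Scanning left to right: s[0]='b', s[1]='z', s[2]='q', s[3]='d', s[4]='y', s[5]='j'
First match at index: 5


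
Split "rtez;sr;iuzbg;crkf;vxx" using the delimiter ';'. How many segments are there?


Input string: 'rtez;sr;iuzbg;crkf;vxx'
Delimiter: ';'
Split result: 'rtez', 'sr', 'iuzbg', 'crkf', 'vxx'
Number of parts: 5


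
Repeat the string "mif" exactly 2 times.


Input string: 'mif'
Operation: repeat 2 times
Concatenation: 'mif' + 'mif'
Result: mifmif


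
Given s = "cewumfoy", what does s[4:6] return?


Input string: 'cewumfoy'
Operation: slice [4:6]
Extract characters: s[4]='m', s[5]='f'
Result: mf


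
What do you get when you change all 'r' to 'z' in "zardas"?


Input string: 'zardas'
Operation: replace 'r' with 'z'
Positions of 'r': 2
After replacement: zazdas


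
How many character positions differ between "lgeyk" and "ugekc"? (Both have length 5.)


String 1: 'lgeyk'
String 2: 'ugekc'
Compare each position: pos 0: 'l'!='u', pos 1: 'g'=='g', pos 2: 'e'=='e', pos 3: 'y'!='k', pos 4: 'k'!='c'
Differing positions: 3
Hamming distance: 3


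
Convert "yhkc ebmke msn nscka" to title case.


Input string: 'yhkc ebmke msn nscka'
Operation: capitalize first letter of each word
Word transformations: 'yhkc'->'Yhkc', 'ebmke'->'Ebmke', 'msn'->'Msn', 'nscka'->'Nscka'
Result: Yhkc Ebmke Msn Nscka


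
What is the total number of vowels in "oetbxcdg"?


Input string: 'oetbxcdg'
Operation: count vowels (a, e, i, o, u)
Scan: s[0]='o' (vowel), s[1]='e' (vowel), s[2]='t', s[3]='b', s[4]='x', s[5]='c', s[6]='d', s[7]='g'
Vowels found: 2
Result: 2


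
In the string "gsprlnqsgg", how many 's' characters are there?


Input string: 'gsprlnqsgg'
Target character: 's'
Scan each position: s[1]='s', s[7]='s'
Matches found at indices: 1, 7
Total: 2


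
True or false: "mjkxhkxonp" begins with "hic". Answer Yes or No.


Input string: 'mjkxhkxonp'
Prefix to check: 'hic'
First 3 characters of input: 'mjk'
Match: False
Result: No


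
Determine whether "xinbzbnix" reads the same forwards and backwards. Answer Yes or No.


Input string: 'xinbzbnix'
Reversed: 'xinbzbnix'
Compare pairs: s[0]='x' vs s[8]='x' (match), s[1]='i' vs s[7]='i' (match), s[2]='n' vs s[6]='n' (match), s[3]='b' vs s[5]='b' (match)
Palindrome: Yes


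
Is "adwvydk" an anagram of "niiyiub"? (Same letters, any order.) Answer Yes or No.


String 1: 'niiyiub' -> sorted: 'biiinuy'
String 2: 'adwvydk' -> sorted: 'addkvwy'
Compare sorted forms: 'biiinuy' != 'addkvwy'
Anagram: No


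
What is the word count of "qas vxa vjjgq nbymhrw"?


Input string: 'qas vxa vjjgq nbymhrw'
Operation: split by spaces
Words found: 'qas', 'vxa', 'vjjgq', 'nbymhrw'
Word count: 4


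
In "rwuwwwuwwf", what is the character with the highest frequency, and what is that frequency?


Input: 'rwuwwwuwwf'
Operation: tally each character
Counts: 'f':1, 'r':1, 'u':2, 'w':6
Maximum: 'w' appears 6 times


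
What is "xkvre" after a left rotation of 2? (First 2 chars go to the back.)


Input: 'xkvre', shift = 2
Operation: split at index 2 and swap parts
Front part s[0:2] = 'xk'
Back part s[2:] = 'vre'
Rotated = back + front = 'vre' + 'xk'
Result: vrexk


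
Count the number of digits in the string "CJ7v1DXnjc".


Input string: 'CJ7v1DXnjc'
Operation: count digit characters (0-9)
Scan: 'C', 'J', '7'(digit), 'v', '1'(digit), 'D', 'X', 'n', 'j', 'c'
Digits found: 2
Result: 2


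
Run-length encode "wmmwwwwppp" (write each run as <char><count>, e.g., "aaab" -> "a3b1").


Input: 'wmmwwwwppp'
Operation: identify consecutive runs
Runs: 'w' -> w1, 'mm' -> m2, 'wwww' -> w4, 'ppp' -> p3
Encoded: w1m2w4p3


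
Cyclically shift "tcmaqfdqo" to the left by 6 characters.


Input: 'tcmaqfdqo', shift = 6
Operation: split at index 6 and swap parts
Front part s[0:6] = 'tcmaqf'
Back part s[6:] = 'dqo'
Rotated = back + front = 'dqo' + 'tcmaqf'
Result: dqotcmaqf


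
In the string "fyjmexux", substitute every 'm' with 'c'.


Input string: 'fyjmexux'
Operation: replace 'm' with 'c'
Positions of 'm': 3
After replacement: fyjcexux


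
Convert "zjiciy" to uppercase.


Input string: 'zjiciy'
Operation: convert each letter to uppercase
Mapping: 'z'->'Z', 'j'->'J', 'i'->'I', 'c'->'C', 'i'->'I', 'y'->'Y'
Result: ZJICIY


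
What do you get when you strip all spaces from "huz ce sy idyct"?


Input string: 'huz ce sy idyct'
Operation: remove all spaces
Words: 'huz', 'ce', 'sy', 'idyct'
Join without spaces: huzcesyidyct


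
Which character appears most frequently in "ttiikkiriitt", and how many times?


Input: 'ttiikkiriitt'
Operation: tally each character
Counts: 'i':5, 'k':2, 'r':1, 't':4
Maximum: 'i' appears 5 times


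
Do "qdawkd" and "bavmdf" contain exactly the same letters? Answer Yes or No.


String 1: 'qdawkd' -> sorted: 'addkqw'
String 2: 'bavmdf' -> sorted: 'abdfmv'
Compare sorted forms: 'addkqw' != 'abdfmv'
Anagram: No


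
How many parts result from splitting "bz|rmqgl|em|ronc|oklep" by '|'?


Input string: 'bz|rmqgl|em|ronc|oklep'
Delimiter: '|'
Split result: 'bz', 'rmqgl', 'em', 'ronc', 'oklep'
Number of parts: 5


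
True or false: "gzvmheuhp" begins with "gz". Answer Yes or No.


Input string: 'gzvmheuhp'
Prefix to check: 'gz'
First 2 characters of input: 'gz'
Match: True
Result: Yes


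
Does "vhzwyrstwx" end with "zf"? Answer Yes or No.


Input string: 'vhzwyrstwx'
Suffix to check: 'zf'
Last 2 characters of input: 'wx'
Match: False
Result: No


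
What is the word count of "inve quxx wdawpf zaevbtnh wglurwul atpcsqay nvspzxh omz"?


Input string: 'inve quxx wdawpf zaevbtnh wglurwul atpcsqay nvspzxh omz'
Operation: split by spaces
Words found: 'inve', 'quxx', 'wdawpf', 'zaevbtnh', 'wglurwul', 'atpcsqay', 'nvspzxh', 'omz'
Word count: 8


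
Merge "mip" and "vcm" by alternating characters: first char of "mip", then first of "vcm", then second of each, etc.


String 1: 'mip'
String 2: 'vcm'
Operation: alternate characters
Pairs: 'm'+'v', 'i'+'c', 'p'+'m'
Result: mvicpm


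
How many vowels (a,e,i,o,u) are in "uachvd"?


Input string: 'uachvd'
Operation: count vowels (a, e, i, o, u)
Scan: s[0]='u' (vowel), s[1]='a' (vowel), s[2]='c', s[3]='h', s[4]='v', s[5]='d'
Vowels found: 2
Result: 2


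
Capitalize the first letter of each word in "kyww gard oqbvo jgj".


Input string: 'kyww gard oqbvo jgj'
Operation: capitalize first letter of each word
Word transformations: 'kyww'->'Kyww', 'gard'->'Gard', 'oqbvo'->'Oqbvo', 'jgj'->'Jgj'
Result: Kyww Gard Oqbvo Jgj


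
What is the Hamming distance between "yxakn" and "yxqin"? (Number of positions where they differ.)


String 1: 'yxakn'
String 2: 'yxqin'
Compare each position: pos 0: 'y'=='y', pos 1: 'x'=='x', pos 2: 'a'!='q', pos 3: 'k'!='i', pos 4: 'n'=='n'
Differing positions: 2
Hamming distance: 2


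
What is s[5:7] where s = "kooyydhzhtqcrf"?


Input string: 'kooyydhzhtqcrf'
Operation: slice [5:7]
Extract characters: s[5]='d', s[6]='h'
Result: dh


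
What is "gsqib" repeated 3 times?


Input string: 'gsqib'
Operation: repeat 3 times
Concatenation: 'gsqib' + 'gsqib' + 'gsqib'
Result: gsqibgsqibgsqib


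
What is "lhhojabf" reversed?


Input string: 'lhhojabf'
Operation: reverse character order
Original order: 'l' -> 'h' -> 'h' -> 'o' -> 'j' -> 'a' -> 'b' -> 'f'
Reversed order: 'f' -> 'b' -> 'a' -> 'j' -> 'o' -> 'h' -> 'h' -> 'l'
Result: fbajohhl


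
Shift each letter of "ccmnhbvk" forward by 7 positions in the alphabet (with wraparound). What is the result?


Input: 'ccmnhbvk', shift = 7
Operation: for each letter, (position + 7) mod 26
Mapping: 'c'(2+7=9)->'j', 'c'(2+7=9)->'j', 'm'(12+7=19)->'t', 'n'(13+7=20)->'u', 'h'(7+7=14)->'o', 'b'(1+7=8)->'i', 'v'(21+7=28, 28 mod 26=2)->'c', 'k'(10+7=17)->'r'
Result: jjtuoicr


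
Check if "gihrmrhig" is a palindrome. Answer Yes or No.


Input string: 'gihrmrhig'
Reversed: 'gihrmrhig'
Compare pairs: s[0]='g' vs s[8]='g' (match), s[1]='i' vs s[7]='i' (match), s[2]='h' vs s[6]='h' (match), s[3]='r' vs s[5]='r' (match)
Palindrome: Yes


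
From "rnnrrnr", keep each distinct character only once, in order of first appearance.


Input: 'rnnrrnr'
Operation: keep first occurrence of each character
Scan: s[0]='r' new -> keep; s[1]='n' new -> keep; s[2]='n' seen -> skip; s[3]='r' seen -> skip; s[4]='r' seen -> skip; s[5]='n' seen -> skip; s[6]='r' seen -> skip
Result: rn


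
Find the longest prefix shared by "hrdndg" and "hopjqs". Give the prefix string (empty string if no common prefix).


String 1: 'hrdndg'
String 2: 'hopjqs'
Compare position by position:
pos 0: 'h' vs 'h' match
pos 1: 'r' vs 'o' differ -> stop
Longest common prefix: "h" (length 1)


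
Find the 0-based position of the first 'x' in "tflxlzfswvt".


Input string: 'tflxlzfswvt'
Target: 'x'
Scanning left to right: s[0]='t', s[1]='f', s[2]='l', s[3]='x'
First match at index: 3


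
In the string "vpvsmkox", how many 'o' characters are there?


Input string: 'vpvsmkox'
Target character: 'o'
Scan each position: s[6]='o'
Matches found at indices: 6
Total: 1


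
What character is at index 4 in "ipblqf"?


Input string: 'ipblqf'
Operation: get character at index 4
Index mapping: s[0]='i', s[1]='p', s[2]='b', s[3]='l', s[4]='q'
Result: 'q'


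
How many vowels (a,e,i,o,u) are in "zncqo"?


Input string: 'zncqo'
Operation: count vowels (a, e, i, o, u)
Scan: s[0]='z', s[1]='n', s[2]='c', s[3]='q', s[4]='o' (vowel)
Vowels found: 1
Result: 1


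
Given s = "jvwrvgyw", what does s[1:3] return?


Input string: 'jvwrvgyw'
Operation: slice [1:3]
Extract characters: s[1]='v', s[2]='w'
Result: vw


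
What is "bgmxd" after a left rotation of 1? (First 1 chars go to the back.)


Input: 'bgmxd', shift = 1
Operation: split at index 1 and swap parts
Front part s[0:1] = 'b'
Back part s[1:] = 'gmxd'
Rotated = back + front = 'gmxd' + 'b'
Result: gmxdb


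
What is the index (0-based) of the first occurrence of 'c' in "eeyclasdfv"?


Input string: 'eeyclasdfv'
Target: 'c'
Scanning left to right: s[0]='e', s[1]='e', s[2]='y', s[3]='c'
First match at index: 3


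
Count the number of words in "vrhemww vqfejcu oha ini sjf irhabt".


Input string: 'vrhemww vqfejcu oha ini sjf irhabt'
Operation: split by spaces
Words found: 'vrhemww', 'vqfejcu', 'oha', 'ini', 'sjf', 'irhabt'
Word count: 6


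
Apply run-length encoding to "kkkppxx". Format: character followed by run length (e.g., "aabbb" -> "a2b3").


Input: 'kkkppxx'
Operation: identify consecutive runs
Runs: 'kkk' -> k3, 'pp' -> p2, 'xx' -> x2
Encoded: k3p2x2


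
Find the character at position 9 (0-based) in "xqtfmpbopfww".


Input string: 'xqtfmpbopfww'
Operation: get character at index 9
Index mapping: s[0]='x', s[1]='q', s[2]='t', s[3]='f', s[4]='m', s[5]='p', s[6]='b', s[7]='o', s[8]='p', s[9]='f'
Result: 'f'


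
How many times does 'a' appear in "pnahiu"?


Input string: 'pnahiu'
Target character: 'a'
Scan each position: s[2]='a'
Matches found at indices: 2
Total: 1


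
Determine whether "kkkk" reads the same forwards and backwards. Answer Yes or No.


Input string: 'kkkk'
Reversed: 'kkkk'
Compare pairs: s[0]='k' vs s[3]='k' (match), s[1]='k' vs s[2]='k' (match)
Palindrome: Yes


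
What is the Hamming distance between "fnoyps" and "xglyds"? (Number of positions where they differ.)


String 1: 'fnoyps'
String 2: 'xglyds'
Compare each position: pos 0: 'f'!='x', pos 1: 'n'!='g', pos 2: 'o'!='l', pos 3: 'y'=='y', pos 4: 'p'!='d', pos 5: 's'=='s'
Differing positions: 4
Hamming distance: 4


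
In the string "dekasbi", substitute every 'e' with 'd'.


Input string: 'dekasbi'
Operation: replace 'e' with 'd'
Positions of 'e': 1
After replacement: ddkasbi


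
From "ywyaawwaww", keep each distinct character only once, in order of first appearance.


Input: 'ywyaawwaww'
Operation: keep first occurrence of each character
Scan: s[0]='y' new -> keep; s[1]='w' new -> keep; s[2]='y' seen -> skip; s[3]='a' new -> keep; s[4]='a' seen -> skip; s[5]='w' seen -> skip; s[6]='w' seen -> skip; s[7]='a' seen -> skip; s[8]='w' seen -> skip; s[9]='w' seen -> skip
Result: ywa


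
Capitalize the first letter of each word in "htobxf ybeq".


Input string: 'htobxf ybeq'
Operation: capitalize first letter of each word
Word transformations: 'htobxf'->'Htobxf', 'ybeq'->'Ybeq'
Result: Htobxf Ybeq


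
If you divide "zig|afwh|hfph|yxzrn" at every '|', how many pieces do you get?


Input string: 'zig|afwh|hfph|yxzrn'
Delimiter: '|'
Split result: 'zig', 'afwh', 'hfph', 'yxzrn'
Number of parts: 4


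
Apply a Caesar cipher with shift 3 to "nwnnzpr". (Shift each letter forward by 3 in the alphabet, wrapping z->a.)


Input: 'nwnnzpr', shift = 3
Operation: for each letter, (position + 3) mod 26
Mapping: 'n'(13+3=16)->'q', 'w'(22+3=25)->'z', 'n'(13+3=16)->'q', 'n'(13+3=16)->'q', 'z'(25+3=28, 28 mod 26=2)->'c', 'p'(15+3=18)->'s', 'r'(17+3=20)->'u'
Result: qzqqcsu


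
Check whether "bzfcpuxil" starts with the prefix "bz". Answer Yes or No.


Input string: 'bzfcpuxil'
Prefix to check: 'bz'
First 2 characters of input: 'bz'
Match: True
Result: Yes


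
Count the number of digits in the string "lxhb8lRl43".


Input string: 'lxhb8lRl43'
Operation: count digit characters (0-9)
Scan: 'l', 'x', 'h', 'b', '8'(digit), 'l', 'R', 'l', '4'(digit), '3'(digit)
Digits found: 3
Result: 3


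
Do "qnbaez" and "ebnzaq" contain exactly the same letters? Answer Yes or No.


String 1: 'qnbaez' -> sorted: 'abenqz'
String 2: 'ebnzaq' -> sorted: 'abenqz'
Compare sorted forms: 'abenqz' == 'abenqz'
Anagram: Yes


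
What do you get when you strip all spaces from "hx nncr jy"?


Input string: 'hx nncr jy'
Operation: remove all spaces
Words: 'hx', 'nncr', 'jy'
Join without spaces: hxnncrjy


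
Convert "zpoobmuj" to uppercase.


Input string: 'zpoobmuj'
Operation: convert each letter to uppercase
Mapping: 'z'->'Z', 'p'->'P', 'o'->'O', 'o'->'O', 'b'->'B', 'm'->'M', 'u'->'U', 'j'->'J'
Result: ZPOOBMUJ


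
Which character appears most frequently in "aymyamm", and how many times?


Input: 'aymyamm'
Operation: tally each character
Counts: 'a':2, 'm':3, 'y':2
Maximum: 'm' appears 3 times


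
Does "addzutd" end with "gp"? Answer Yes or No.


Input string: 'addzutd'
Suffix to check: 'gp'
Last 2 characters of input: 'td'
Match: False
Result: No


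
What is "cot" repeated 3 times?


Input string: 'cot'
Operation: repeat 3 times
Concatenation: 'cot' + 'cot' + 'cot'
Result: cotcotcot


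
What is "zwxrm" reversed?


Input string: 'zwxrm'
Operation: reverse character order
Original order: 'z' -> 'w' -> 'x' -> 'r' -> 'm'
Reversed order: 'm' -> 'r' -> 'x' -> 'w' -> 'z'
Result: mrxwz


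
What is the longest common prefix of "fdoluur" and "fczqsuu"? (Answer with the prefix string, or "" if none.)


String 1: 'fdoluur'
String 2: 'fczqsuu'
Compare position by position:
pos 0: 'f' vs 'f' match
pos 1: 'd' vs 'c' differ -> stop
Longest common prefix: "f" (length 1)


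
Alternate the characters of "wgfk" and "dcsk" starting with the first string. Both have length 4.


String 1: 'wgfk'
String 2: 'dcsk'
Operation: alternate characters
Pairs: 'w'+'d', 'g'+'c', 'f'+'s', 'k'+'k'
Result: wdgcfskk


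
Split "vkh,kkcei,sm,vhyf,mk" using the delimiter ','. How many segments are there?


Input string: 'vkh,kkcei,sm,vhyf,mk'
Delimiter: ','
Split result: 'vkh', 'kkcei', 'sm', 'vhyf', 'mk'
Number of parts: 5


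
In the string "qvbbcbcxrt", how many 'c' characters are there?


Input string: 'qvbbcbcxrt'
Target character: 'c'
Scan each position: s[4]='c', s[6]='c'
Matches found at indices: 4, 6
Total: 2


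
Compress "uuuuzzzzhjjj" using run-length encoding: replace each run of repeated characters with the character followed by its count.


Input: 'uuuuzzzzhjjj'
Operation: identify consecutive runs
Runs: 'uuuu' -> u4, 'zzzz' -> z4, 'h' -> h1, 'jjj' -> j3
Encoded: u4z4h1j3


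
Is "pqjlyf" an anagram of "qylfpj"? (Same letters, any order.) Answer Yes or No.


String 1: 'qylfpj' -> sorted: 'fjlpqy'
String 2: 'pqjlyf' -> sorted: 'fjlpqy'
Compare sorted forms: 'fjlpqy' == 'fjlpqy'
Anagram: Yes


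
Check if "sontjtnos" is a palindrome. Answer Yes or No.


Input string: 'sontjtnos'
Reversed: 'sontjtnos'
Compare pairs: s[0]='s' vs s[8]='s' (match), s[1]='o' vs s[7]='o' (match), s[2]='n' vs s[6]='n' (match), s[3]='t' vs s[5]='t' (match)
Palindrome: Yes


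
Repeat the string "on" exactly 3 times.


Input string: 'on'
Operation: repeat 3 times
Concatenation: 'on' + 'on' + 'on'
Result: ononon


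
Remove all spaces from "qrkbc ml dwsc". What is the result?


Input string: 'qrkbc ml dwsc'
Operation: remove all spaces
Words: 'qrkbc', 'ml', 'dwsc'
Join without spaces: qrkbcmldwsc


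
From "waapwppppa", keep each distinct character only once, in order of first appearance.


Input: 'waapwppppa'
Operation: keep first occurrence of each character
Scan: s[0]='w' new -> keep; s[1]='a' new -> keep; s[2]='a' seen -> skip; s[3]='p' new -> keep; s[4]='w' seen -> skip; s[5]='p' seen -> skip; s[6]='p' seen -> skip; s[7]='p' seen -> skip; s[8]='p' seen -> skip; s[9]='a' seen -> skip
Result: wap


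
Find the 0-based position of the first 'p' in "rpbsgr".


Input string: 'rpbsgr'
Target: 'p'
Scanning left to right: s[0]='r', s[1]='p'
First match at index: 1


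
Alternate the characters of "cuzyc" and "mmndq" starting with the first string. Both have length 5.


String 1: 'cuzyc'
String 2: 'mmndq'
Operation: alternate characters
Pairs: 'c'+'m', 'u'+'m', 'z'+'n', 'y'+'d', 'c'+'q'
Result: cmumznydcq


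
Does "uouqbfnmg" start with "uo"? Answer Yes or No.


Input string: 'uouqbfnmg'
Prefix to check: 'uo'
First 2 characters of input: 'uo'
Match: True
Result: Yes


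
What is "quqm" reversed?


Input string: 'quqm'
Operation: reverse character order
Original order: 'q' -> 'u' -> 'q' -> 'm'
Reversed order: 'm' -> 'q' -> 'u' -> 'q'
Result: mquq


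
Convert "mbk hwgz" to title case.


Input string: 'mbk hwgz'
Operation: capitalize first letter of each word
Word transformations: 'mbk'->'Mbk', 'hwgz'->'Hwgz'
Result: Mbk Hwgz


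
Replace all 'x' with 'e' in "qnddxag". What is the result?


Input string: 'qnddxag'
Operation: replace 'x' with 'e'
Positions of 'x': 4
After replacement: qnddeag


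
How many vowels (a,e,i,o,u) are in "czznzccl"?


Input string: 'czznzccl'
Operation: count vowels (a, e, i, o, u)
Scan: s[0]='c', s[1]='z', s[2]='z', s[3]='n', s[4]='z', s[5]='c', s[6]='c', s[7]='l'
Vowels found: 0
Result: 0


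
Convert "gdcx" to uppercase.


Input string: 'gdcx'
Operation: convert each letter to uppercase
Mapping: 'g'->'G', 'd'->'D', 'c'->'C', 'x'->'X'
Result: GDCX


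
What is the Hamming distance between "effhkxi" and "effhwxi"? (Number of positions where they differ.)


String 1: 'effhkxi'
String 2: 'effhwxi'
Compare each position: pos 0: 'e'=='e', pos 1: 'f'=='f', pos 2: 'f'=='f', pos 3: 'h'=='h', pos 4: 'k'!='w', pos 5: 'x'=='x', pos 6: 'i'=='i'
Differing positions: 1
Hamming distance: 1


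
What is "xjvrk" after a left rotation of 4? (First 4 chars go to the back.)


Input: 'xjvrk', shift = 4
Operation: split at index 4 and swap parts
Front part s[0:4] = 'xjvr'
Back part s[4:] = 'k'
Rotated = back + front = 'k' + 'xjvr'
Result: kxjvr


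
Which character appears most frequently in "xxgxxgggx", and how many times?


Input: 'xxgxxgggx'
Operation: tally each character
Counts: 'g':4, 'x':5
Maximum: 'x' appears 5 times


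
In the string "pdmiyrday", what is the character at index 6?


Input string: 'pdmiyrday'
Operation: get character at index 6
Index mapping: s[0]='p', s[1]='d', s[2]='m', s[3]='i', s[4]='y', s[5]='r', s[6]='d'
Result: 'd'


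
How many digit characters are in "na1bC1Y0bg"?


Input string: 'na1bC1Y0bg'
Operation: count digit characters (0-9)
Scan: 'n', 'a', '1'(digit), 'b', 'C', '1'(digit), 'Y', '0'(digit), 'b', 'g'
Digits found: 3
Result: 3


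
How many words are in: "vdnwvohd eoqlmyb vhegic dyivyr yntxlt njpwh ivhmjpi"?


Input string: 'vdnwvohd eoqlmyb vhegic dyivyr yntxlt njpwh ivhmjpi'
Operation: split by spaces
Words found: 'vdnwvohd', 'eoqlmyb', 'vhegic', 'dyivyr', 'yntxlt', 'njpwh', 'ivhmjpi'
Word count: 7


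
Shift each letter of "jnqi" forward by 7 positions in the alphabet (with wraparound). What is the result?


Input: 'jnqi', shift = 7
Operation: for each letter, (position + 7) mod 26
Mapping: 'j'(9+7=16)->'q', 'n'(13+7=20)->'u', 'q'(16+7=23)->'x', 'i'(8+7=15)->'p'
Result: quxp


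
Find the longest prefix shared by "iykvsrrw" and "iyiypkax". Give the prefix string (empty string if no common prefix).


String 1: 'iykvsrrw'
String 2: 'iyiypkax'
Compare position by position:
pos 0: 'i' vs 'i' match
pos 1: 'y' vs 'y' match
pos 2: 'k' vs 'i' differ -> stop
Longest common prefix: "iy" (length 2)


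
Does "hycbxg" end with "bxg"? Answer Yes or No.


Input string: 'hycbxg'
Suffix to check: 'bxg'
Last 3 characters of input: 'bxg'
Match: True
Result: Yes


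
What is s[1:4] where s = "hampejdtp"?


Input string: 'hampejdtp'
Operation: slice [1:4]
Extract characters: s[1]='a', s[2]='m', s[3]='p'
Result: amp


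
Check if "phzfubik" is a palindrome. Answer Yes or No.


Input string: 'phzfubik'
Reversed: 'kibufzhp'
Compare pairs: s[0]='p' vs s[7]='k' (mismatch), s[1]='h' vs s[6]='i' (mismatch), s[2]='z' vs s[5]='b' (mismatch), s[3]='f' vs s[4]='u' (mismatch)
Palindrome: No


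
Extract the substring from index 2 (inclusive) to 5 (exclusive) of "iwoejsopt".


Input string: 'iwoejsopt'
Operation: slice [2:5]
Extract characters: s[2]='o', s[3]='e', s[4]='j'
Result: oej


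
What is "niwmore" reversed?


Input string: 'niwmore'
Operation: reverse character order
Original order: 'n' -> 'i' -> 'w' -> 'm' -> 'o' -> 'r' -> 'e'
Reversed order: 'e' -> 'r' -> 'o' -> 'm' -> 'w' -> 'i' -> 'n'
Result: eromwin


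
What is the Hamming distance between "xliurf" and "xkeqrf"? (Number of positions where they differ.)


String 1: 'xliurf'
String 2: 'xkeqrf'
Compare each position: pos 0: 'x'=='x', pos 1: 'l'!='k', pos 2: 'i'!='e', pos 3: 'u'!='q', pos 4: 'r'=='r', pos 5: 'f'=='f'
Differing positions: 3
Hamming distance: 3


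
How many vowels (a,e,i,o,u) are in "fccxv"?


Input string: 'fccxv'
Operation: count vowels (a, e, i, o, u)
Scan: s[0]='f', s[1]='c', s[2]='c', s[3]='x', s[4]='v'
Vowels found: 0
Result: 0


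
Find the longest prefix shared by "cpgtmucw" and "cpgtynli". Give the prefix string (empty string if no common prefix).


String 1: 'cpgtmucw'
String 2: 'cpgtynli'
Compare position by position:
pos 0: 'c' vs 'c' match
pos 1: 'p' vs 'p' match
pos 2: 'g' vs 'g' match
pos 3: 't' vs 't' match
pos 4: 'm' vs 'y' differ -> stop
Longest common prefix: "cpgt" (length 4)


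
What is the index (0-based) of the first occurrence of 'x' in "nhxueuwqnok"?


Input string: 'nhxueuwqnok'
Target: 'x'
Scanning left to right: s[0]='n', s[1]='h', s[2]='x'
First match at index: 2


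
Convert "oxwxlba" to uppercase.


Input string: 'oxwxlba'
Operation: convert each letter to uppercase
Mapping: 'o'->'O', 'x'->'X', 'w'->'W', 'x'->'X', 'l'->'L', 'b'->'B', 'a'->'A'
Result: OXWXLBA


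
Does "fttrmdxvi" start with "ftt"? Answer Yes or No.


Input string: 'fttrmdxvi'
Prefix to check: 'ftt'
First 3 characters of input: 'ftt'
Match: True
Result: Yes


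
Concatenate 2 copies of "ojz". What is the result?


Input string: 'ojz'
Operation: repeat 2 times
Concatenation: 'ojz' + 'ojz'
Result: ojzojz


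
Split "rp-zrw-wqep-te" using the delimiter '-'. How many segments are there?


Input string: 'rp-zrw-wqep-te'
Delimiter: '-'
Split result: 'rp', 'zrw', 'wqep', 'te'
Number of parts: 4


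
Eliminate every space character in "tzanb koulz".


Input string: 'tzanb koulz'
Operation: remove all spaces
Words: 'tzanb', 'koulz'
Join without spaces: tzanbkoulz


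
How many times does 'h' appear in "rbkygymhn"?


Input string: 'rbkygymhn'
Target character: 'h'
Scan each position: s[7]='h'
Matches found at indices: 7
Total: 1


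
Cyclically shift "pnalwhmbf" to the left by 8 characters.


Input: 'pnalwhmbf', shift = 8
Operation: split at index 8 and swap parts
Front part s[0:8] = 'pnalwhmb'
Back part s[8:] = 'f'
Rotated = back + front = 'f' + 'pnalwhmb'
Result: fpnalwhmb


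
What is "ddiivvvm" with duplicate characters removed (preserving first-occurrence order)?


Input: 'ddiivvvm'
Operation: keep first occurrence of each character
Scan: s[0]='d' new -> keep; s[1]='d' seen -> skip; s[2]='i' new -> keep; s[3]='i' seen -> skip; s[4]='v' new -> keep; s[5]='v' seen -> skip; s[6]='v' seen -> skip; s[7]='m' new -> keep
Result: divm


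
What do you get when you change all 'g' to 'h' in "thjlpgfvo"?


Input string: 'thjlpgfvo'
Operation: replace 'g' with 'h'
Positions of 'g': 5
After replacement: thjlphfvo


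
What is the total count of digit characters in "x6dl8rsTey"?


Input string: 'x6dl8rsTey'
Operation: count digit characters (0-9)
Scan: 'x', '6'(digit), 'd', 'l', '8'(digit), 'r', 's', 'T', 'e', 'y'
Digits found: 2
Result: 2


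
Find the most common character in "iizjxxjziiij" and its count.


Input: 'iizjxxjziiij'
Operation: tally each character
Counts: 'i':5, 'j':3, 'x':2, 'z':2
Maximum: 'i' appears 5 times


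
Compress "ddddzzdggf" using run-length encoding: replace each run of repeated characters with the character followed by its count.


Input: 'ddddzzdggf'
Operation: identify consecutive runs
Runs: 'dddd' -> d4, 'zz' -> z2, 'd' -> d1, 'gg' -> g2, 'f' -> f1
Encoded: d4z2d1g2f1


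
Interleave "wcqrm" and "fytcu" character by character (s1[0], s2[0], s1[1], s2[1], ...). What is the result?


String 1: 'wcqrm'
String 2: 'fytcu'
Operation: alternate characters
Pairs: 'w'+'f', 'c'+'y', 'q'+'t', 'r'+'c', 'm'+'u'
Result: wfcyqtrcmu


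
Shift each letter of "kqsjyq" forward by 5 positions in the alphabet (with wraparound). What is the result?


Input: 'kqsjyq', shift = 5
Operation: for each letter, (position + 5) mod 26
Mapping: 'k'(10+5=15)->'p', 'q'(16+5=21)->'v', 's'(18+5=23)->'x', 'j'(9+5=14)->'o', 'y'(24+5=29, 29 mod 26=3)->'d', 'q'(16+5=21)->'v'
Result: pvxodv


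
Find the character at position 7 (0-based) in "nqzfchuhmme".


Input string: 'nqzfchuhmme'
Operation: get character at index 7
Index mapping: s[0]='n', s[1]='q', s[2]='z', s[3]='f', s[4]='c', s[5]='h', s[6]='u', s[7]='h'
Result: 'h'


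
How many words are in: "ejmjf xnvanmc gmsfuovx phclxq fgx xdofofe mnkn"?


Input string: 'ejmjf xnvanmc gmsfuovx phclxq fgx xdofofe mnkn'
Operation: split by spaces
Words found: 'ejmjf', 'xnvanmc', 'gmsfuovx', 'phclxq', 'fgx', 'xdofofe', 'mnkn'
Word count: 7


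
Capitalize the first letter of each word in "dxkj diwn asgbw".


Input string: 'dxkj diwn asgbw'
Operation: capitalize first letter of each word
Word transformations: 'dxkj'->'Dxkj', 'diwn'->'Diwn', 'asgbw'->'Asgbw'
Result: Dxkj Diwn Asgbw


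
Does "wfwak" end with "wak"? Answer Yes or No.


Input string: 'wfwak'
Suffix to check: 'wak'
Last 3 characters of input: 'wak'
Match: True
Result: Yes


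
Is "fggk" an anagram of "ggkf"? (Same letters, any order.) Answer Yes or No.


String 1: 'ggkf' -> sorted: 'fggk'
String 2: 'fggk' -> sorted: 'fggk'
Compare sorted forms: 'fggk' == 'fggk'
Anagram: Yes


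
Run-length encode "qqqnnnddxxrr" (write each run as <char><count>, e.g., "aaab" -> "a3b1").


Input: 'qqqnnnddxxrr'
Operation: identify consecutive runs
Runs: 'qqq' -> q3, 'nnn' -> n3, 'dd' -> d2, 'xx' -> x2, 'rr' -> r2
Encoded: q3n3d2x2r2


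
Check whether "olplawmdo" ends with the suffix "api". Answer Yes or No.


Input string: 'olplawmdo'
Suffix to check: 'api'
Last 3 characters of input: 'mdo'
Match: False
Result: No


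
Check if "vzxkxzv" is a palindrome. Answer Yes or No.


Input string: 'vzxkxzv'
Reversed: 'vzxkxzv'
Compare pairs: s[0]='v' vs s[6]='v' (match), s[1]='z' vs s[5]='z' (match), s[2]='x' vs s[4]='x' (match)
Palindrome: Yes


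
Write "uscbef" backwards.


Input string: 'uscbef'
Operation: reverse character order
Original order: 'u' -> 's' -> 'c' -> 'b' -> 'e' -> 'f'
Reversed order: 'f' -> 'e' -> 'b' -> 'c' -> 's' -> 'u'
Result: febcsu


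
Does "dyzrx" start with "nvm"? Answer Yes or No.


Input string: 'dyzrx'
Prefix to check: 'nvm'
First 3 characters of input: 'dyz'
Match: False
Result: No


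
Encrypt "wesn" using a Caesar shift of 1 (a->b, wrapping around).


Input: 'wesn', shift = 1
Operation: for each letter, (position + 1) mod 26
Mapping: 'w'(22+1=23)->'x', 'e'(4+1=5)->'f', 's'(18+1=19)->'t', 'n'(13+1=14)->'o'
Result: xfto


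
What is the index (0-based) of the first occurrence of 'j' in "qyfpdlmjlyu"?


Input string: 'qyfpdlmjlyu'
Target: 'j'
Scanning left to right: s[0]='q', s[1]='y', s[2]='f', s[3]='p', s[4]='d', s[5]='l', s[6]='m', s[7]='j'
First match at index: 7


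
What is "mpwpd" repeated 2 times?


Input string: 'mpwpd'
Operation: repeat 2 times
Concatenation: 'mpwpd' + 'mpwpd'
Result: mpwpdmpwpd


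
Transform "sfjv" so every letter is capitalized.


Input string: 'sfjv'
Operation: convert each letter to uppercase
Mapping: 's'->'S', 'f'->'F', 'j'->'J', 'v'->'V'
Result: SFJV


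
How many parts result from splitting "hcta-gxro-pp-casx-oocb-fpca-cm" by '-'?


Input string: 'hcta-gxro-pp-casx-oocb-fpca-cm'
Delimiter: '-'
Split result: 'hcta', 'gxro', 'pp', 'casx', 'oocb', 'fpca', 'cm'
Number of parts: 7


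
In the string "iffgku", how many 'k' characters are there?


Input string: 'iffgku'
Target character: 'k'
Scan each position: s[4]='k'
Matches found at indices: 4
Total: 1


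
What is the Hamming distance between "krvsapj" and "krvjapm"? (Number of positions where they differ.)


String 1: 'krvsapj'
String 2: 'krvjapm'
Compare each position: pos 0: 'k'=='k', pos 1: 'r'=='r', pos 2: 'v'=='v', pos 3: 's'!='j', pos 4: 'a'=='a', pos 5: 'p'=='p', pos 6: 'j'!='m'
Differing positions: 2
Hamming distance: 2


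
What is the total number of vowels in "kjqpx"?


Input string: 'kjqpx'
Operation: count vowels (a, e, i, o, u)
Scan: s[0]='k', s[1]='j', s[2]='q', s[3]='p', s[4]='x'
Vowels found: 0
Result: 0


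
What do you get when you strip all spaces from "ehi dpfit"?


Input string: 'ehi dpfit'
Operation: remove all spaces
Words: 'ehi', 'dpfit'
Join without spaces: ehidpfit
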